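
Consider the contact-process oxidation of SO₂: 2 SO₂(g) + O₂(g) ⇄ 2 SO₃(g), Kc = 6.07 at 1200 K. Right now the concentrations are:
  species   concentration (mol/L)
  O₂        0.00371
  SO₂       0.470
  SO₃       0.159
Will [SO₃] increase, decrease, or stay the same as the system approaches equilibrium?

decrease

Qc = [SO₃]² / ([SO₂]²·[O₂]) = (0.159)² / ((0.470)²·(0.00371)) = 30.8
Qc = 30.8 > Kc = 6.07: net reverse reaction.
SO₃ is a product, so it decreases.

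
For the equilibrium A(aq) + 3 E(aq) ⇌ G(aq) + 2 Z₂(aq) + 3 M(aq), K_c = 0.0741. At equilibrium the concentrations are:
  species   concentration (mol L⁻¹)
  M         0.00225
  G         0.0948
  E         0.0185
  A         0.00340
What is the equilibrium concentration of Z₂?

[Z₂] = 1.22 mol L⁻¹

At equilibrium, K_c = [G]·[Z₂]²·[M]³ / ([A]·[E]³) = 0.0741.
(0.0948)·([Z₂])²·(0.00225)³ / ((0.00340)·(0.0185)³) = 0.0741
[Z₂]² = 1.48 ⇒ [Z₂] = 1.22 mol L⁻¹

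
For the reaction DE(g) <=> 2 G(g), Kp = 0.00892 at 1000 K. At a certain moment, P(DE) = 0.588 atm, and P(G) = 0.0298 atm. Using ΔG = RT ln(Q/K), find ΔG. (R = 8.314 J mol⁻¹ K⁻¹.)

Qp = P(G)² / P(DE) = (0.0298)² / (0.588) = 0.00151
ΔG = RT ln(Qp/Kp) = (8.314 J mol⁻¹ K⁻¹)(1000 K) × ln(0.00151/0.00892)
   = (8.314 kJ/mol)(-1.776) = -14.8 kJ/mol
ΔG < 0, so the forward reaction is spontaneous (proceeds forward).

ΔG = -14.8 kJ/mol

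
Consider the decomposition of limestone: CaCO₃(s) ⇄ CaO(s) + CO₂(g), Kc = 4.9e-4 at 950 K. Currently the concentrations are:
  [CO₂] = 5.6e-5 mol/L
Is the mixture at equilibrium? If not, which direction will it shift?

(CaCO₃, CaO are pure solids — omitted from Qc.)
Qc = [CO₂] = 5.6e-5
Qc = 5.6e-5 < Kc = 4.9e-4: net forward reaction.

no; Q < K, reaction proceeds forward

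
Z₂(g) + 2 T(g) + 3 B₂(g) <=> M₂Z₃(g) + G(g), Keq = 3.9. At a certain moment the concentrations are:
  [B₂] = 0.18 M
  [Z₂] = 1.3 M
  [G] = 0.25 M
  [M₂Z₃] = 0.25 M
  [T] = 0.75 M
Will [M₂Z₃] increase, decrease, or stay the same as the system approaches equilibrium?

decrease

Q = [M₂Z₃]·[G] / ([Z₂]·[T]²·[B₂]³) = (0.25)·(0.25) / ((1.3)·(0.75)²·(0.18)³) = 15
Q = 15 > Keq = 3.9: net reverse reaction.
M₂Z₃ is a product, so it decreases.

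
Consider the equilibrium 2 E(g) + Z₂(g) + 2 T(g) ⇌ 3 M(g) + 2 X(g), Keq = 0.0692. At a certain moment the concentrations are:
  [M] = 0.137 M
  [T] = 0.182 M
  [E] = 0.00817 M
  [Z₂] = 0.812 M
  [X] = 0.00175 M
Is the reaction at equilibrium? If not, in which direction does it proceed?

Q = [M]³·[X]² / ([E]²·[Z₂]·[T]²) = (0.137)³·(0.00175)² / ((0.00817)²·(0.812)·(0.182)²) = 0.00439
Q = 0.00439 < Keq = 0.0692, so the forward reaction proceeds.

to the right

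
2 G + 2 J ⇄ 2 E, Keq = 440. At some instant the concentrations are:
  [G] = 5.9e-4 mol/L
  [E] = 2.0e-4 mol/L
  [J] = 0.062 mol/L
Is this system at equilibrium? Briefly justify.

Q = [E]² / ([G]²·[J]²) = (2.0e-4)² / ((5.9e-4)²·(0.062)²) = 30
Q = 30 < Keq = 440: net forward reaction.

no; Q < K, reaction proceeds forward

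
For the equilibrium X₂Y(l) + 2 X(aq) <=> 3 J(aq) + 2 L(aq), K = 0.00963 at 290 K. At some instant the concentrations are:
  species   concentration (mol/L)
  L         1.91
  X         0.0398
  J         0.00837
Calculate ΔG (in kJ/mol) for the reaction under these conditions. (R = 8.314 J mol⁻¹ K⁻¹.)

ΔG = -4.74 kJ/mol

(X₂Y is a pure liquid — omitted from Q.)
Q = [J]³·[L]² / [X]² = (0.00837)³·(1.91)² / (0.0398)² = 0.00135
ΔG = RT ln(Q/K) = (8.314 J mol⁻¹ K⁻¹)(290 K) × ln(0.00135/0.00963)
   = (2.411 kJ/mol)(-1.965) = -4.74 kJ/mol
ΔG < 0, so the forward reaction is spontaneous (proceeds forward).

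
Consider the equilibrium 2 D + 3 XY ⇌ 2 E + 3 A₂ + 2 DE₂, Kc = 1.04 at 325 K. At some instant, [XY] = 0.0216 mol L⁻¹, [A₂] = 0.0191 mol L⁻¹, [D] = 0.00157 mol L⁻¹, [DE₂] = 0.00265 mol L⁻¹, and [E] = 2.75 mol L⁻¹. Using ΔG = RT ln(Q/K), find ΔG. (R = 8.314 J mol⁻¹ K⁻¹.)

Qc = [E]²·[A₂]³·[DE₂]² / ([D]²·[XY]³) = (2.75)²·(0.0191)³·(0.00265)² / ((0.00157)²·(0.0216)³) = 14.9
ΔG = RT ln(Qc/Kc) = (8.314 J mol⁻¹ K⁻¹)(325 K) × ln(14.9/1.04)
   = (2.702 kJ/mol)(2.662) = 7.19 kJ/mol
ΔG > 0, so the forward reaction is non-spontaneous (proceeds in reverse).

ΔG = 7.19 kJ/mol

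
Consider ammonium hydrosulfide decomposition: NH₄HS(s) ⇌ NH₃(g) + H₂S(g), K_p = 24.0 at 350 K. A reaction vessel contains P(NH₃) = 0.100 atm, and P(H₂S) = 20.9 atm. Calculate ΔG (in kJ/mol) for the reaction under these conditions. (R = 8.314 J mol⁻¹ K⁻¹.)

ΔG = -7.10 kJ/mol

(NH₄HS is a pure solid — omitted from Q_p.)
Q_p = P(NH₃)·P(H₂S) = (0.100)·(20.9) = 2.09
ΔG = RT ln(Q_p/K_p) = (8.314 J mol⁻¹ K⁻¹)(350 K) × ln(2.09/24.0)
   = (2.910 kJ/mol)(-2.441) = -7.10 kJ/mol
ΔG < 0, so the forward reaction is spontaneous (proceeds forward).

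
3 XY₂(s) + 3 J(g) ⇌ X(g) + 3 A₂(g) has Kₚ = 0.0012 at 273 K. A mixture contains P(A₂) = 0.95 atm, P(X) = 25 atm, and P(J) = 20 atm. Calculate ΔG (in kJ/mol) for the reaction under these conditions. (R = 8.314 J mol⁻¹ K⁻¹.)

(XY₂ is a pure solid — omitted from Qₚ.)
Qₚ = P(X)·P(A₂)³ / P(J)³ = (25)·(0.95)³ / (20)³ = 0.00268
ΔG = RT ln(Qₚ/Kₚ) = (8.314 J mol⁻¹ K⁻¹)(273 K) × ln(0.00268/0.0012)
   = (2.270 kJ/mol)(0.8035) = 1.82 kJ/mol
ΔG > 0, so the forward reaction is non-spontaneous (proceeds in reverse).

ΔG = 1.82 kJ/mol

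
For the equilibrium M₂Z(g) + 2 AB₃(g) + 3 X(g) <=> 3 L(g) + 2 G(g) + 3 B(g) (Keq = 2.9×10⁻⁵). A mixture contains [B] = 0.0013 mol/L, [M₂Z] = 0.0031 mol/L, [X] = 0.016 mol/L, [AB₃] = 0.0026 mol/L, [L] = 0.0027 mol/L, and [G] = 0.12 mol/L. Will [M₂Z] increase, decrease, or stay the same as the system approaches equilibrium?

decrease

Q = [L]³·[G]²·[B]³ / ([M₂Z]·[AB₃]²·[X]³) = (0.0027)³·(0.12)²·(0.0013)³ / ((0.0031)·(0.0026)²·(0.016)³) = 7.3×10⁻⁶
Q = 7.3×10⁻⁶ < Keq = 2.9×10⁻⁵: net forward reaction.
M₂Z is a reactant, so it decreases.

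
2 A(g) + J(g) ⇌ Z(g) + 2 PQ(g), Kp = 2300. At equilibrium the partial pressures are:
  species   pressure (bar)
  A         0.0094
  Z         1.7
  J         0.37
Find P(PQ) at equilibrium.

At equilibrium, Kp = P(Z)·P(PQ)² / (P(A)²·P(J)) = 2300.
(1.7)·(P(PQ))² / ((0.0094)²·(0.37)) = 2300
P(PQ)² = 0.0442 ⇒ P(PQ) = 0.21 bar

P(PQ) = 0.21 bar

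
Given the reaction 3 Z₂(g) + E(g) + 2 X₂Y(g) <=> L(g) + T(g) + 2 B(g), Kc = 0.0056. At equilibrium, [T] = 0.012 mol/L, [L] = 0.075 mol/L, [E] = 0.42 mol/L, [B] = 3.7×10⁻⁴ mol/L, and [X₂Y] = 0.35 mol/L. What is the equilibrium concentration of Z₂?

At equilibrium, Kc = [L]·[T]·[B]² / ([Z₂]³·[E]·[X₂Y]²) = 0.0056.
(0.075)·(0.012)·(3.7×10⁻⁴)² / (([Z₂])³·(0.42)·(0.35)²) = 0.0056
[Z₂]³ = 4.28×10⁻⁷ ⇒ [Z₂] = 0.0075 mol/L

[Z₂] = 0.0075 mol/L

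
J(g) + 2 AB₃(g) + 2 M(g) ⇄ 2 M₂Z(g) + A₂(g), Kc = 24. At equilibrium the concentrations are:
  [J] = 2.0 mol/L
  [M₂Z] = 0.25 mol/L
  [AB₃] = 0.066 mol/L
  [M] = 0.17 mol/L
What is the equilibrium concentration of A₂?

[A₂] = 0.097 mol/L

At equilibrium, Kc = [M₂Z]²·[A₂] / ([J]·[AB₃]²·[M]²) = 24.
(0.25)²·([A₂]) / ((2.0)·(0.066)²·(0.17)²) = 24
[A₂] = 0.0967 = 0.097 mol/L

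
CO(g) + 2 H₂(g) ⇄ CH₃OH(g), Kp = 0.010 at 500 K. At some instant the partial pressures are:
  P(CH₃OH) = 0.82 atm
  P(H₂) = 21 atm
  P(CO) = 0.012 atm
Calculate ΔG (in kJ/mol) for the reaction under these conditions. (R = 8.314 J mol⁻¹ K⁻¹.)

ΔG = 11.4 kJ/mol

Qp = P(CH₃OH) / (P(CO)·P(H₂)²) = (0.82) / ((0.012)·(21)²) = 0.155
ΔG = RT ln(Qp/Kp) = (8.314 J mol⁻¹ K⁻¹)(500 K) × ln(0.155/0.010)
   = (4.157 kJ/mol)(2.741) = 11.4 kJ/mol
ΔG > 0, so the forward reaction is non-spontaneous (proceeds in reverse).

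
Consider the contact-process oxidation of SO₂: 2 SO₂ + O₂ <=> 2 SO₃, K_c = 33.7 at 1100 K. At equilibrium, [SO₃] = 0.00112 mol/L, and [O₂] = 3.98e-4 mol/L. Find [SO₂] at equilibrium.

At equilibrium, K_c = [SO₃]² / ([SO₂]²·[O₂]) = 33.7.
(0.00112)² / (([SO₂])²·(3.98e-4)) = 33.7
[SO₂]² = 9.35e-5 ⇒ [SO₂] = 0.00967 mol/L

[SO₂] = 0.00967 mol/L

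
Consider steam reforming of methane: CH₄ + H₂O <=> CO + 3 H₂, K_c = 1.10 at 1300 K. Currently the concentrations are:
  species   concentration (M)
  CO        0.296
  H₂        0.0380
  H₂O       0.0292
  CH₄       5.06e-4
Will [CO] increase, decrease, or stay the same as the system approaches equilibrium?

stay the same

Q_c = [CO]·[H₂]³ / ([CH₄]·[H₂O]) = (0.296)·(0.0380)³ / ((5.06e-4)·(0.0292)) = 1.10
Q_c = 1.10 = K_c; the system is at equilibrium.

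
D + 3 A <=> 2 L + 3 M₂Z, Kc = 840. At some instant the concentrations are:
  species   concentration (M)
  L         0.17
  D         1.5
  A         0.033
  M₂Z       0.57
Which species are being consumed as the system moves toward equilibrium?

Qc = [L]²·[M₂Z]³ / ([D]·[A]³) = (0.17)²·(0.57)³ / ((1.5)·(0.033)³) = 99
Qc = 99 < Kc = 840: net forward reaction.

D, A (reactants)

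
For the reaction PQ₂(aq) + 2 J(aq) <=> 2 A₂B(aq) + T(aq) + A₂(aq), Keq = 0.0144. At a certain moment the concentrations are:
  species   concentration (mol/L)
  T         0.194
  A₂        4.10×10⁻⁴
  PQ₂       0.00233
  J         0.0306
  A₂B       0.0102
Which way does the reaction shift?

toward products

Q = [A₂B]²·[T]·[A₂] / ([PQ₂]·[J]²) = (0.0102)²·(0.194)·(4.10×10⁻⁴) / ((0.00233)·(0.0306)²) = 0.00379
Q = 0.00379 < Keq = 0.0144, so the forward reaction proceeds.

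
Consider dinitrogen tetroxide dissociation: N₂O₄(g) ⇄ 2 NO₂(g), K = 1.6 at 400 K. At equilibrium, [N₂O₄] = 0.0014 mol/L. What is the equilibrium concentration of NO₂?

[NO₂] = 0.047 mol/L

At equilibrium, K = [NO₂]² / [N₂O₄] = 1.6.
([NO₂])² / (0.0014) = 1.6
[NO₂]² = 0.00224 ⇒ [NO₂] = 0.047 mol/L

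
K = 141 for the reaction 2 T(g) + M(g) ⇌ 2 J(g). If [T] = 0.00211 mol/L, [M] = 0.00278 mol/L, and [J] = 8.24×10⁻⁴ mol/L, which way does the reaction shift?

to the right

Q = [J]² / ([T]²·[M]) = (8.24×10⁻⁴)² / ((0.00211)²·(0.00278)) = 54.9
Q = 54.9 < K = 141, so the forward reaction proceeds.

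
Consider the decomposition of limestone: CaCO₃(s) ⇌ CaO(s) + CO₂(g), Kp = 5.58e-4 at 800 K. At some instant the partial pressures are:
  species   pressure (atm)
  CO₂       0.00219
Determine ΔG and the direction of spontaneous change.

ΔG = 9.09 kJ/mol; the forward reaction is non-spontaneous

(CaCO₃, CaO are pure solids — omitted from Qp.)
Qp = P(CO₂) = 0.00219
ΔG = RT ln(Qp/Kp) = (8.314 J mol⁻¹ K⁻¹)(800 K) × ln(0.00219/5.58e-4)
   = (6.651 kJ/mol)(1.367) = 9.09 kJ/mol
ΔG > 0, so the forward reaction is non-spontaneous (proceeds in reverse).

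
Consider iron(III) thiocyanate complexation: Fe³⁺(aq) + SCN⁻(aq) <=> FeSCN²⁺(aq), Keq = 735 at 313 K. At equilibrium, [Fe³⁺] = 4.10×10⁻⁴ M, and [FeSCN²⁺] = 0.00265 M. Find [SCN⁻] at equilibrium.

At equilibrium, Keq = [FeSCN²⁺] / ([Fe³⁺]·[SCN⁻]) = 735.
(0.00265) / ((4.10×10⁻⁴)·([SCN⁻])) = 735
[SCN⁻] = 0.00879 M

[SCN⁻] = 0.00879 M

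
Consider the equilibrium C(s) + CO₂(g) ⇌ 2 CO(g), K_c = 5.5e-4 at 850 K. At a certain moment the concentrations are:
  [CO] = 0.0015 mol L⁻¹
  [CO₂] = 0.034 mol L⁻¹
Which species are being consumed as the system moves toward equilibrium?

C, CO₂ (reactants)

(C is a pure solid — omitted from Q_c.)
Q_c = [CO]² / [CO₂] = (0.0015)² / (0.034) = 6.6e-5
Q_c = 6.6e-5 < K_c = 5.5e-4: net forward reaction.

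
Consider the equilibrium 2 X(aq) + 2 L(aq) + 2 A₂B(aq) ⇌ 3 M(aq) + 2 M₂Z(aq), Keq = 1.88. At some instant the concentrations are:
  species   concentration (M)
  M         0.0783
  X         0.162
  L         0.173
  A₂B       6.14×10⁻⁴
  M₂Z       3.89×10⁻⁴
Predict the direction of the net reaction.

toward products

Q = [M]³·[M₂Z]² / ([X]²·[L]²·[A₂B]²) = (0.0783)³·(3.89×10⁻⁴)² / ((0.162)²·(0.173)²·(6.14×10⁻⁴)²) = 0.245
Q = 0.245 < Keq = 1.88, so the forward reaction proceeds.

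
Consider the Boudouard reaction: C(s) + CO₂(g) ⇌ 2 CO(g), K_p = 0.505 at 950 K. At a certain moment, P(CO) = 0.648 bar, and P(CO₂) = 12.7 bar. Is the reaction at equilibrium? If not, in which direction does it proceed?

to the right

(C is a pure solid — omitted from Q_p.)
Q_p = P(CO)² / P(CO₂) = (0.648)² / (12.7) = 0.0331
Q_p = 0.0331 < K_p = 0.505, so the forward reaction proceeds.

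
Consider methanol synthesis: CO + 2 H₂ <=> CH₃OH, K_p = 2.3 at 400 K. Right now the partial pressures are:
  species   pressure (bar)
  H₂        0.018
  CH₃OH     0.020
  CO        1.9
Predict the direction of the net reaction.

reverse (toward reactants)

Q_p = P(CH₃OH) / (P(CO)·P(H₂)²) = (0.020) / ((1.9)·(0.018)²) = 32
Q_p = 32 > K_p = 2.3, so the reverse reaction proceeds.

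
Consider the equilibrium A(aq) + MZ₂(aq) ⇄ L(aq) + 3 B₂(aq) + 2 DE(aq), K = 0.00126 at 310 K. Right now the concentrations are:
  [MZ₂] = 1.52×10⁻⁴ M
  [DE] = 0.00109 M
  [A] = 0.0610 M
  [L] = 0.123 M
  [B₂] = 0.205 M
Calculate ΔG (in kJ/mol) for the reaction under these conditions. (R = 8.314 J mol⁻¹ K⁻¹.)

ΔG = -5.74 kJ/mol

Q = [L]·[B₂]³·[DE]² / ([A]·[MZ₂]) = (0.123)·(0.205)³·(0.00109)² / ((0.0610)·(1.52×10⁻⁴)) = 1.36×10⁻⁴
ΔG = RT ln(Q/K) = (8.314 J mol⁻¹ K⁻¹)(310 K) × ln(1.36×10⁻⁴/0.00126)
   = (2.577 kJ/mol)(-2.226) = -5.74 kJ/mol
ΔG < 0, so the forward reaction is spontaneous (proceeds forward).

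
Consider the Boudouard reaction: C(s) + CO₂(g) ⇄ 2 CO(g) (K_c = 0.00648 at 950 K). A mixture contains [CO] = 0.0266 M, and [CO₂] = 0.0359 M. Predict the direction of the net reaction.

(C is a pure solid — omitted from Q_c.)
Q_c = [CO]² / [CO₂] = (0.0266)² / (0.0359) = 0.0197
Q_c = 0.0197 > K_c = 0.00648, so the reverse reaction proceeds.

to the left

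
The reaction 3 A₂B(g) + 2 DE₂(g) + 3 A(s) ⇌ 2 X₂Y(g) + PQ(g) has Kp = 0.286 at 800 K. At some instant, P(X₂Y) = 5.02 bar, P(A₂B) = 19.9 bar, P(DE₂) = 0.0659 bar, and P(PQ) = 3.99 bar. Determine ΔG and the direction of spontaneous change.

ΔG = 15.5 kJ/mol; the forward reaction is non-spontaneous

(A is a pure solid — omitted from Qp.)
Qp = P(X₂Y)²·P(PQ) / (P(A₂B)³·P(DE₂)²) = (5.02)²·(3.99) / ((19.9)³·(0.0659)²) = 2.94
ΔG = RT ln(Qp/Kp) = (8.314 J mol⁻¹ K⁻¹)(800 K) × ln(2.94/0.286)
   = (6.651 kJ/mol)(2.330) = 15.5 kJ/mol
ΔG > 0, so the forward reaction is non-spontaneous (proceeds in reverse).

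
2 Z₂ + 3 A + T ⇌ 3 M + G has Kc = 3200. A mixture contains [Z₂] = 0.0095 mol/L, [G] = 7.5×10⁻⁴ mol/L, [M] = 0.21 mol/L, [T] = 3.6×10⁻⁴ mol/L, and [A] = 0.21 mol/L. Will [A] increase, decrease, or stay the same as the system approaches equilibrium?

Qc = [M]³·[G] / ([Z₂]²·[A]³·[T]) = (0.21)³·(7.5×10⁻⁴) / ((0.0095)²·(0.21)³·(3.6×10⁻⁴)) = 23000
Qc = 23000 > Kc = 3200: net reverse reaction.
A is a reactant, so it increases.

increase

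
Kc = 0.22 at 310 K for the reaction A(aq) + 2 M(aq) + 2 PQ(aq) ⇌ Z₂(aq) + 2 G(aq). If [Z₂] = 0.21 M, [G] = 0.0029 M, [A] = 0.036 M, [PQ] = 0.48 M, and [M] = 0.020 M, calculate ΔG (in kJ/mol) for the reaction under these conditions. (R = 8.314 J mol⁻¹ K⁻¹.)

ΔG = 2.28 kJ/mol

Qc = [Z₂]·[G]² / ([A]·[M]²·[PQ]²) = (0.21)·(0.0029)² / ((0.036)·(0.020)²·(0.48)²) = 0.532
ΔG = RT ln(Qc/Kc) = (8.314 J mol⁻¹ K⁻¹)(310 K) × ln(0.532/0.22)
   = (2.577 kJ/mol)(0.8830) = 2.28 kJ/mol
ΔG > 0, so the forward reaction is non-spontaneous (proceeds in reverse).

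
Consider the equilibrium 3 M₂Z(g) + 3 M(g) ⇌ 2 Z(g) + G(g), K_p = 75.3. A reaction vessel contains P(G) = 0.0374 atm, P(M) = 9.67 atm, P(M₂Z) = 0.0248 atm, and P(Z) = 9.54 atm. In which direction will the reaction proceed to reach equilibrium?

reverse (toward reactants)

Q_p = P(Z)²·P(G) / (P(M₂Z)³·P(M)³) = (9.54)²·(0.0374) / ((0.0248)³·(9.67)³) = 247
Q_p = 247 > K_p = 75.3, so the reverse reaction proceeds.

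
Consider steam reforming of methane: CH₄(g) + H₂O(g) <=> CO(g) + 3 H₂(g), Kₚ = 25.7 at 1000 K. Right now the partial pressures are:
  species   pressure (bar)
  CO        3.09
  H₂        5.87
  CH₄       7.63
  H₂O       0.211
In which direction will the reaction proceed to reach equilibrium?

in the reverse direction

Qₚ = P(CO)·P(H₂)³ / (P(CH₄)·P(H₂O)) = (3.09)·(5.87)³ / ((7.63)·(0.211)) = 388
Qₚ = 388 > Kₚ = 25.7, so the reverse reaction proceeds.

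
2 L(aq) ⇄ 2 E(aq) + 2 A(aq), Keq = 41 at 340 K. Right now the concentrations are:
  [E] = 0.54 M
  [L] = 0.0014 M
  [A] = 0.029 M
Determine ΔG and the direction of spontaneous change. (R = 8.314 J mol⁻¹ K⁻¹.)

Q = [E]²·[A]² / [L]² = (0.54)²·(0.029)² / (0.0014)² = 125
ΔG = RT ln(Q/Keq) = (8.314 J mol⁻¹ K⁻¹)(340 K) × ln(125/41)
   = (2.827 kJ/mol)(1.115) = 3.15 kJ/mol
ΔG > 0, so the forward reaction is non-spontaneous (proceeds in reverse).

ΔG = 3.15 kJ/mol; the forward reaction is non-spontaneous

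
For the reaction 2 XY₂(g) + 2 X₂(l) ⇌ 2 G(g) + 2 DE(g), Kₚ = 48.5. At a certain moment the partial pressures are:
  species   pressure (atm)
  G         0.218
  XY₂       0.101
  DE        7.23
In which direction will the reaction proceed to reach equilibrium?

(X₂ is a pure liquid — omitted from Qₚ.)
Qₚ = P(G)²·P(DE)² / P(XY₂)² = (0.218)²·(7.23)² / (0.101)² = 244
Qₚ = 244 > Kₚ = 48.5, so the reverse reaction proceeds.

in the reverse direction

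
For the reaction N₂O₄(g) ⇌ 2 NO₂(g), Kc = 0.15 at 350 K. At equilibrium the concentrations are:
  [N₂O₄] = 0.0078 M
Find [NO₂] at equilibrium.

At equilibrium, Kc = [NO₂]² / [N₂O₄] = 0.15.
([NO₂])² / (0.0078) = 0.15
[NO₂]² = 0.00117 ⇒ [NO₂] = 0.034 M

[NO₂] = 0.034 M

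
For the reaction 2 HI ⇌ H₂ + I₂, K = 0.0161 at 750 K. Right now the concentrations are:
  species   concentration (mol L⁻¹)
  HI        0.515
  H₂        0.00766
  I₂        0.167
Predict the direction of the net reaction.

Q = [H₂]·[I₂] / [HI]² = (0.00766)·(0.167) / (0.515)² = 0.00482
Q = 0.00482 < K = 0.0161, so the forward reaction proceeds.

in the forward direction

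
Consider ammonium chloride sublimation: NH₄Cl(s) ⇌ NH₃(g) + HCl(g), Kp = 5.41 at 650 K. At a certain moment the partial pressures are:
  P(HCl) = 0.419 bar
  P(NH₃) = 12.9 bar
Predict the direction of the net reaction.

(NH₄Cl is a pure solid — omitted from Qp.)
Qp = P(NH₃)·P(HCl) = (12.9)·(0.419) = 5.41
Qp = 5.41 = Kp, so the system is already at equilibrium.

no net change (already at equilibrium)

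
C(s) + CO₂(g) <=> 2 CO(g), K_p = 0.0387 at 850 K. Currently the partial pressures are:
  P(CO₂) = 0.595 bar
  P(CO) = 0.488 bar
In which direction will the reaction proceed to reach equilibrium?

(C is a pure solid — omitted from Q_p.)
Q_p = P(CO)² / P(CO₂) = (0.488)² / (0.595) = 0.400
Q_p = 0.400 > K_p = 0.0387, so the reverse reaction proceeds.

reverse (toward reactants)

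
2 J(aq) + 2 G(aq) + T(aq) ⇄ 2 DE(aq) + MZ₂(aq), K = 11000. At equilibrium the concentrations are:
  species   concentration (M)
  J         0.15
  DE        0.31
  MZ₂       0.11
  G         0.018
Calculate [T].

At equilibrium, K = [DE]²·[MZ₂] / ([J]²·[G]²·[T]) = 11000.
(0.31)²·(0.11) / ((0.15)²·(0.018)²·([T])) = 11000
[T] = 0.132 = 0.13 M

[T] = 0.13 M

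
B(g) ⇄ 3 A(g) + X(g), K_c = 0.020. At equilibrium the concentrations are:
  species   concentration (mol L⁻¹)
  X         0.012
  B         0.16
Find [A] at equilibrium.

At equilibrium, K_c = [A]³·[X] / [B] = 0.020.
([A])³·(0.012) / (0.16) = 0.020
[A]³ = 0.267 ⇒ [A] = 0.64 mol L⁻¹

[A] = 0.64 mol L⁻¹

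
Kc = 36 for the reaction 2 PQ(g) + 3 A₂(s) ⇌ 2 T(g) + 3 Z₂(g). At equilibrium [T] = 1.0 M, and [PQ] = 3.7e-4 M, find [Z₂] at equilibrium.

[Z₂] = 0.017 M

(A₂ is a pure solid — omitted from Kc.)
At equilibrium, Kc = [T]²·[Z₂]³ / [PQ]² = 36.
(1.0)²·([Z₂])³ / (3.7e-4)² = 36
[Z₂]³ = 4.93e-6 ⇒ [Z₂] = 0.017 M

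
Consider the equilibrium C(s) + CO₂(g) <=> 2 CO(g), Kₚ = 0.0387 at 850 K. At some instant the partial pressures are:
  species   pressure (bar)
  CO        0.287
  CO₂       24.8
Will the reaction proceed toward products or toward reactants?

(C is a pure solid — omitted from Qₚ.)
Qₚ = P(CO)² / P(CO₂) = (0.287)² / (24.8) = 0.00332
Qₚ = 0.00332 < Kₚ = 0.0387, so the forward reaction proceeds.

in the forward direction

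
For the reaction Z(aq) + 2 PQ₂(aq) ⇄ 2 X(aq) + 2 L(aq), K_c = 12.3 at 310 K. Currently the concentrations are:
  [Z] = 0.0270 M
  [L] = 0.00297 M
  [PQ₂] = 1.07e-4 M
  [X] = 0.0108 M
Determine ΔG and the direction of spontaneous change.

ΔG = -3.37 kJ/mol; the forward reaction is spontaneous

Q_c = [X]²·[L]² / ([Z]·[PQ₂]²) = (0.0108)²·(0.00297)² / ((0.0270)·(1.07e-4)²) = 3.33
ΔG = RT ln(Q_c/K_c) = (8.314 J mol⁻¹ K⁻¹)(310 K) × ln(3.33/12.3)
   = (2.577 kJ/mol)(-1.307) = -3.37 kJ/mol
ΔG < 0, so the forward reaction is spontaneous (proceeds forward).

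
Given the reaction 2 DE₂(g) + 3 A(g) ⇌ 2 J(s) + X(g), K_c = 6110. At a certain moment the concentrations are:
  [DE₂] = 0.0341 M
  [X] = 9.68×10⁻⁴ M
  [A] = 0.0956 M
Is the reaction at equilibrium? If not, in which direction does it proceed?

in the forward direction

(J is a pure solid — omitted from Q_c.)
Q_c = [X] / ([DE₂]²·[A]³) = (9.68×10⁻⁴) / ((0.0341)²·(0.0956)³) = 953
Q_c = 953 < K_c = 6110, so the forward reaction proceeds.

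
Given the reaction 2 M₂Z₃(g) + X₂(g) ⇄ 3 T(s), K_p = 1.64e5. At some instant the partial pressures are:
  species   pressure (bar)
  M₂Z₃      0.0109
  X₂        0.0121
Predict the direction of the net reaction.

in the reverse direction

(T is a pure solid — omitted from Q_p.)
Q_p = 1 / (P(M₂Z₃)²·P(X₂)) = 1 / ((0.0109)²·(0.0121)) = 6.96e5
Q_p = 6.96e5 > K_p = 1.64e5, so the reverse reaction proceeds.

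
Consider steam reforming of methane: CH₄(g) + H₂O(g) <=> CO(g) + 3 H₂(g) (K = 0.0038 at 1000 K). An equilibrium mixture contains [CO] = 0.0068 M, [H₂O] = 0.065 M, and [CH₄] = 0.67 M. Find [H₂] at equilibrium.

At equilibrium, K = [CO]·[H₂]³ / ([CH₄]·[H₂O]) = 0.0038.
(0.0068)·([H₂])³ / ((0.67)·(0.065)) = 0.0038
[H₂]³ = 0.0243 ⇒ [H₂] = 0.29 M

[H₂] = 0.29 M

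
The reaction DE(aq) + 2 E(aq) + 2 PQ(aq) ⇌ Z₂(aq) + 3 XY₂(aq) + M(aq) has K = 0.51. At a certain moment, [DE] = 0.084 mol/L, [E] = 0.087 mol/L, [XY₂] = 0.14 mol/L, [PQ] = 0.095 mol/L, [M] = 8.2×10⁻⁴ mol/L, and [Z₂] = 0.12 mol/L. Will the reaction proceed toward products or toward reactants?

Q = [Z₂]·[XY₂]³·[M] / ([DE]·[E]²·[PQ]²) = (0.12)·(0.14)³·(8.2×10⁻⁴) / ((0.084)·(0.087)²·(0.095)²) = 0.047
Q = 0.047 < K = 0.51, so the forward reaction proceeds.

in the forward direction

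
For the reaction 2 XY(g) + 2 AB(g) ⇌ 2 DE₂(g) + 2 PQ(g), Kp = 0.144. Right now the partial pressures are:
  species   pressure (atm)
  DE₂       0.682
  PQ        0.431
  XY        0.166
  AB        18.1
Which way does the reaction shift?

Qp = P(DE₂)²·P(PQ)² / (P(XY)²·P(AB)²) = (0.682)²·(0.431)² / ((0.166)²·(18.1)²) = 0.00957
Qp = 0.00957 < Kp = 0.144, so the forward reaction proceeds.

in the forward direction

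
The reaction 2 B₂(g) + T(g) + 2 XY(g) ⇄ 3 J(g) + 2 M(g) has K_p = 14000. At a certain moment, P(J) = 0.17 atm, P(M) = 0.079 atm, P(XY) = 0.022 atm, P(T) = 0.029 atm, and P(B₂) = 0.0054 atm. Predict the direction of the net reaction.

Q_p = P(J)³·P(M)² / (P(B₂)²·P(T)·P(XY)²) = (0.17)³·(0.079)² / ((0.0054)²·(0.029)·(0.022)²) = 75000
Q_p = 75000 > K_p = 14000, so the reverse reaction proceeds.

toward reactants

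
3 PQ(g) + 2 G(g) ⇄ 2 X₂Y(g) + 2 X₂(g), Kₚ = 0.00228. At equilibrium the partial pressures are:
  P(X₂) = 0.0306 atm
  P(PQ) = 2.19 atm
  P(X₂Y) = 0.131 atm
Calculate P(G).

P(G) = 0.0259 atm

At equilibrium, Kₚ = P(X₂Y)²·P(X₂)² / (P(PQ)³·P(G)²) = 0.00228.
(0.131)²·(0.0306)² / ((2.19)³·(P(G))²) = 0.00228
P(G)² = 6.71×10⁻⁴ ⇒ P(G) = 0.0259 atm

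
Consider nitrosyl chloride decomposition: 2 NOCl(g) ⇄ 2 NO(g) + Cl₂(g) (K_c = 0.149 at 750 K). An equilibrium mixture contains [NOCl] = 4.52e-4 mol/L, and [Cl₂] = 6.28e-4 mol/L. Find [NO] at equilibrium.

[NO] = 0.00696 mol/L

At equilibrium, K_c = [NO]²·[Cl₂] / [NOCl]² = 0.149.
([NO])²·(6.28e-4) / (4.52e-4)² = 0.149
[NO]² = 4.85e-5 ⇒ [NO] = 0.00696 mol/L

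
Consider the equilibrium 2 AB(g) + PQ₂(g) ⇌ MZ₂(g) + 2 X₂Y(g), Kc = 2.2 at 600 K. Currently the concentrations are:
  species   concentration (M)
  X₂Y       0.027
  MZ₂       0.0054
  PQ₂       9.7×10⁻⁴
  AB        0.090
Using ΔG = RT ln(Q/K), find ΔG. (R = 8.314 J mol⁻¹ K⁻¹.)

ΔG = -7.38 kJ/mol

Qc = [MZ₂]·[X₂Y]² / ([AB]²·[PQ₂]) = (0.0054)·(0.027)² / ((0.090)²·(9.7×10⁻⁴)) = 0.501
ΔG = RT ln(Qc/Kc) = (8.314 J mol⁻¹ K⁻¹)(600 K) × ln(0.501/2.2)
   = (4.988 kJ/mol)(-1.480) = -7.38 kJ/mol
ΔG < 0, so the forward reaction is spontaneous (proceeds forward).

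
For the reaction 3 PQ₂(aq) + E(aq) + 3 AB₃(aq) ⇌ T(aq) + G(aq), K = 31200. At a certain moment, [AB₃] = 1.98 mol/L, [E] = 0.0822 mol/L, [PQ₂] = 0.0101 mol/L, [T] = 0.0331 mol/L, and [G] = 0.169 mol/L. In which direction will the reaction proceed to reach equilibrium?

Q = [T]·[G] / ([PQ₂]³·[E]·[AB₃]³) = (0.0331)·(0.169) / ((0.0101)³·(0.0822)·(1.98)³) = 8510
Q = 8510 < K = 31200, so the forward reaction proceeds.

forward (toward products)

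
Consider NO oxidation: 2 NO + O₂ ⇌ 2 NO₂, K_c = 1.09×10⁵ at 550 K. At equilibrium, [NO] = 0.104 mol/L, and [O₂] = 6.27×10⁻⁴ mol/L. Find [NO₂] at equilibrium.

[NO₂] = 0.860 mol/L

At equilibrium, K_c = [NO₂]² / ([NO]²·[O₂]) = 1.09×10⁵.
([NO₂])² / ((0.104)²·(6.27×10⁻⁴)) = 1.09×10⁵
[NO₂]² = 0.739 ⇒ [NO₂] = 0.860 mol/L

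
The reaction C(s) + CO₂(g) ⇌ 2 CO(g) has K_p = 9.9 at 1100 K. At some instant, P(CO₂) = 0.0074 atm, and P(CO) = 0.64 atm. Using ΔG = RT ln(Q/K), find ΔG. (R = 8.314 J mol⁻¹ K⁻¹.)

ΔG = 15.7 kJ/mol

(C is a pure solid — omitted from Q_p.)
Q_p = P(CO)² / P(CO₂) = (0.64)² / (0.0074) = 55.4
ΔG = RT ln(Q_p/K_p) = (8.314 J mol⁻¹ K⁻¹)(1100 K) × ln(55.4/9.9)
   = (9.145 kJ/mol)(1.722) = 15.7 kJ/mol
ΔG > 0, so the forward reaction is non-spontaneous (proceeds in reverse).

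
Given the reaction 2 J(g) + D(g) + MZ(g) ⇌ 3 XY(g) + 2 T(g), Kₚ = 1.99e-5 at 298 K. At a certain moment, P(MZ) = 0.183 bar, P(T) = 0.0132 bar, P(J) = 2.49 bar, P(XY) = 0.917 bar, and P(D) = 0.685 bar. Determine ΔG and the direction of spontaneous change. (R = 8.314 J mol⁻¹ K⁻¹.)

ΔG = 5.36 kJ/mol; the forward reaction is non-spontaneous

Qₚ = P(XY)³·P(T)² / (P(J)²·P(D)·P(MZ)) = (0.917)³·(0.0132)² / ((2.49)²·(0.685)·(0.183)) = 1.73e-4
ΔG = RT ln(Qₚ/Kₚ) = (8.314 J mol⁻¹ K⁻¹)(298 K) × ln(1.73e-4/1.99e-5)
   = (2.478 kJ/mol)(2.163) = 5.36 kJ/mol
ΔG > 0, so the forward reaction is non-spontaneous (proceeds in reverse).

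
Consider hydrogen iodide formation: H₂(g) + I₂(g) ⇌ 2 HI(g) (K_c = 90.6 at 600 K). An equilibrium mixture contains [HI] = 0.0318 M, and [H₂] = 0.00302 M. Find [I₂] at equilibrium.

At equilibrium, K_c = [HI]² / ([H₂]·[I₂]) = 90.6.
(0.0318)² / ((0.00302)·([I₂])) = 90.6
[I₂] = 0.00370 M

[I₂] = 0.00370 M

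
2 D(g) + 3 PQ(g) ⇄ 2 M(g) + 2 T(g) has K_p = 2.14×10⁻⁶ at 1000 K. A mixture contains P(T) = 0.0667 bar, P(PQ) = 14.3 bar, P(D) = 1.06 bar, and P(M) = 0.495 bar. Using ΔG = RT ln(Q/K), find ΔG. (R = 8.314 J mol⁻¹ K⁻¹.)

Q_p = P(M)²·P(T)² / (P(D)²·P(PQ)³) = (0.495)²·(0.0667)² / ((1.06)²·(14.3)³) = 3.32×10⁻⁷
ΔG = RT ln(Q_p/K_p) = (8.314 J mol⁻¹ K⁻¹)(1000 K) × ln(3.32×10⁻⁷/2.14×10⁻⁶)
   = (8.314 kJ/mol)(-1.863) = -15.5 kJ/mol
ΔG < 0, so the forward reaction is spontaneous (proceeds forward).

ΔG = -15.5 kJ/mol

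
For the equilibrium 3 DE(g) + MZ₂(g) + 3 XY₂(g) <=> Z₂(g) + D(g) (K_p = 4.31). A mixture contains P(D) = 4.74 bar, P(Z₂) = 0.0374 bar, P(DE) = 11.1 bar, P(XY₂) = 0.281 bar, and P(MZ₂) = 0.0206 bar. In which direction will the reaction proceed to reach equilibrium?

Q_p = P(Z₂)·P(D) / (P(DE)³·P(MZ₂)·P(XY₂)³) = (0.0374)·(4.74) / ((11.1)³·(0.0206)·(0.281)³) = 0.284
Q_p = 0.284 < K_p = 4.31, so the forward reaction proceeds.

to the right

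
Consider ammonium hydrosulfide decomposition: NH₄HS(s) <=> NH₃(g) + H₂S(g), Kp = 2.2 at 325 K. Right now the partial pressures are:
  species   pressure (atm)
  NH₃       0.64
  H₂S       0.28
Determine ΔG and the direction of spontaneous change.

ΔG = -6.78 kJ/mol; the forward reaction is spontaneous

(NH₄HS is a pure solid — omitted from Qp.)
Qp = P(NH₃)·P(H₂S) = (0.64)·(0.28) = 0.179
ΔG = RT ln(Qp/Kp) = (8.314 J mol⁻¹ K⁻¹)(325 K) × ln(0.179/2.2)
   = (2.702 kJ/mol)(-2.509) = -6.78 kJ/mol
ΔG < 0, so the forward reaction is spontaneous (proceeds forward).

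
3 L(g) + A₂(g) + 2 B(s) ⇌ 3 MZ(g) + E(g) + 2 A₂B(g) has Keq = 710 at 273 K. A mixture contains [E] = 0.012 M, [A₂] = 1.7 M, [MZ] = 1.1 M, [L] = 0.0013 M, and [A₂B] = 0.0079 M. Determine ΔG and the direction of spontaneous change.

ΔG = -2.22 kJ/mol; the forward reaction is spontaneous

(B is a pure solid — omitted from Q.)
Q = [MZ]³·[E]·[A₂B]² / ([L]³·[A₂]) = (1.1)³·(0.012)·(0.0079)² / ((0.0013)³·(1.7)) = 267
ΔG = RT ln(Q/Keq) = (8.314 J mol⁻¹ K⁻¹)(273 K) × ln(267/710)
   = (2.270 kJ/mol)(-0.9780) = -2.22 kJ/mol
ΔG < 0, so the forward reaction is spontaneous (proceeds forward).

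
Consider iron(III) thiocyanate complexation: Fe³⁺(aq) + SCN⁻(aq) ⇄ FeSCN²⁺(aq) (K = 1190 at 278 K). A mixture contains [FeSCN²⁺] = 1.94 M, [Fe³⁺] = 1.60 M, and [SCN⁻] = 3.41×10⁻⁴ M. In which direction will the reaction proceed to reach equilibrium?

reverse (toward reactants)

Q = [FeSCN²⁺] / ([Fe³⁺]·[SCN⁻]) = (1.94) / ((1.60)·(3.41×10⁻⁴)) = 3560
Q = 3560 > K = 1190, so the reverse reaction proceeds.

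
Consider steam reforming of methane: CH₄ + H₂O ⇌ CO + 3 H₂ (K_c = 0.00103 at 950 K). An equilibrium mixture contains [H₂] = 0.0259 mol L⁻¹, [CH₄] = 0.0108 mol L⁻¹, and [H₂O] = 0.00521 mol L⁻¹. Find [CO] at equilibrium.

[CO] = 0.00334 mol L⁻¹

At equilibrium, K_c = [CO]·[H₂]³ / ([CH₄]·[H₂O]) = 0.00103.
([CO])·(0.0259)³ / ((0.0108)·(0.00521)) = 0.00103
[CO] = 0.00334 mol L⁻¹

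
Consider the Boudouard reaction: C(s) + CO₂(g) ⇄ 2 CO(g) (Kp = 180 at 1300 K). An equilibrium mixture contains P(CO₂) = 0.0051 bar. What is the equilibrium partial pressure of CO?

P(CO) = 0.96 bar

(C is a pure solid — omitted from Kp.)
At equilibrium, Kp = P(CO)² / P(CO₂) = 180.
(P(CO))² / (0.0051) = 180
P(CO)² = 0.918 ⇒ P(CO) = 0.96 bar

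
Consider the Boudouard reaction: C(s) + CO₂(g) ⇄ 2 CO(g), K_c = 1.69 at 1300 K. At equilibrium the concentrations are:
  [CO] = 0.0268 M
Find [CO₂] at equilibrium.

(C is a pure solid — omitted from K_c.)
At equilibrium, K_c = [CO]² / [CO₂] = 1.69.
(0.0268)² / ([CO₂]) = 1.69
[CO₂] = 4.25×10⁻⁴ M

[CO₂] = 4.25×10⁻⁴ M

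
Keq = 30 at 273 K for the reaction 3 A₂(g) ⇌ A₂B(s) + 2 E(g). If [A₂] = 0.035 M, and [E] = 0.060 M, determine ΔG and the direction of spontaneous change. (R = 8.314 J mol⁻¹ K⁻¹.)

ΔG = 2.34 kJ/mol; the forward reaction is non-spontaneous

(A₂B is a pure solid — omitted from Q.)
Q = [E]² / [A₂]³ = (0.060)² / (0.035)³ = 84.0
ΔG = RT ln(Q/Keq) = (8.314 J mol⁻¹ K⁻¹)(273 K) × ln(84.0/30)
   = (2.270 kJ/mol)(1.030) = 2.34 kJ/mol
ΔG > 0, so the forward reaction is non-spontaneous (proceeds in reverse).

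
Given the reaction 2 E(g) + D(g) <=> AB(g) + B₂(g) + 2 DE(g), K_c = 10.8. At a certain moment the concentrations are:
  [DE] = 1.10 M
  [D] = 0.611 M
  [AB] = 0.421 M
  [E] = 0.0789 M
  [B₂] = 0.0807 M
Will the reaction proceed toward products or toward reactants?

at equilibrium

Q_c = [AB]·[B₂]·[DE]² / ([E]²·[D]) = (0.421)·(0.0807)·(1.10)² / ((0.0789)²·(0.611)) = 10.8
Q_c = 10.8 = K_c, so the system is already at equilibrium.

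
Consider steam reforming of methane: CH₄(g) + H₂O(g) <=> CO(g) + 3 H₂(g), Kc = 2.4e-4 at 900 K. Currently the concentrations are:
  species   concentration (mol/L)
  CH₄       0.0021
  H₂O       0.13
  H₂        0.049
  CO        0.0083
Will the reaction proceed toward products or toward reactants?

toward reactants

Qc = [CO]·[H₂]³ / ([CH₄]·[H₂O]) = (0.0083)·(0.049)³ / ((0.0021)·(0.13)) = 0.0036
Qc = 0.0036 > Kc = 2.4e-4, so the reverse reaction proceeds.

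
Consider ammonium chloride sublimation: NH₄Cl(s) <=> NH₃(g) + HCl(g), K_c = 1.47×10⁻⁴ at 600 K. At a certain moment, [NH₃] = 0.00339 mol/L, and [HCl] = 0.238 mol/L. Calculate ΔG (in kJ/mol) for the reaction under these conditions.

(NH₄Cl is a pure solid — omitted from Q_c.)
Q_c = [NH₃]·[HCl] = (0.00339)·(0.238) = 8.07×10⁻⁴
ΔG = RT ln(Q_c/K_c) = (8.314 J mol⁻¹ K⁻¹)(600 K) × ln(8.07×10⁻⁴/1.47×10⁻⁴)
   = (4.988 kJ/mol)(1.703) = 8.49 kJ/mol
ΔG > 0, so the forward reaction is non-spontaneous (proceeds in reverse).

ΔG = 8.49 kJ/mol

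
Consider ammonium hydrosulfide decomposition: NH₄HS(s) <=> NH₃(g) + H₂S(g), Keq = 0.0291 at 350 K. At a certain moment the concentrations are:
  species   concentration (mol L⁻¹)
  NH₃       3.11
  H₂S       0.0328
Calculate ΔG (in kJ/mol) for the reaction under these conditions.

ΔG = 3.65 kJ/mol

(NH₄HS is a pure solid — omitted from Q.)
Q = [NH₃]·[H₂S] = (3.11)·(0.0328) = 0.102
ΔG = RT ln(Q/Keq) = (8.314 J mol⁻¹ K⁻¹)(350 K) × ln(0.102/0.0291)
   = (2.910 kJ/mol)(1.254) = 3.65 kJ/mol
ΔG > 0, so the forward reaction is non-spontaneous (proceeds in reverse).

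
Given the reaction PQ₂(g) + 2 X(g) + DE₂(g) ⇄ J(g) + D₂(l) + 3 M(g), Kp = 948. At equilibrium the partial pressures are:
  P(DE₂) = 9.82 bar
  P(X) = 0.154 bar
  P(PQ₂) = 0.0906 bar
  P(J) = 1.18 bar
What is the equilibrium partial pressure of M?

(D₂ is a pure liquid — omitted from Kp.)
At equilibrium, Kp = P(J)·P(M)³ / (P(PQ₂)·P(X)²·P(DE₂)) = 948.
(1.18)·(P(M))³ / ((0.0906)·(0.154)²·(9.82)) = 948
P(M)³ = 17.0 ⇒ P(M) = 2.57 bar

P(M) = 2.57 bar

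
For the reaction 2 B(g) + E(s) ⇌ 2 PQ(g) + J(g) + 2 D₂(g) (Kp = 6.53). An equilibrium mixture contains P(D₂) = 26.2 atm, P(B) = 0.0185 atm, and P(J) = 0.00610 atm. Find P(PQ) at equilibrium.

P(PQ) = 0.0231 atm

(E is a pure solid — omitted from Kp.)
At equilibrium, Kp = P(PQ)²·P(J)·P(D₂)² / P(B)² = 6.53.
(P(PQ))²·(0.00610)·(26.2)² / (0.0185)² = 6.53
P(PQ)² = 5.34×10⁻⁴ ⇒ P(PQ) = 0.0231 atm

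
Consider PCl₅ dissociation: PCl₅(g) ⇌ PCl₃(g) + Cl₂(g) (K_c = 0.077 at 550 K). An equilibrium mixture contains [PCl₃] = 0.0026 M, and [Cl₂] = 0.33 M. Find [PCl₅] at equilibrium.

[PCl₅] = 0.011 M

At equilibrium, K_c = [PCl₃]·[Cl₂] / [PCl₅] = 0.077.
(0.0026)·(0.33) / ([PCl₅]) = 0.077
[PCl₅] = 0.0111 = 0.011 M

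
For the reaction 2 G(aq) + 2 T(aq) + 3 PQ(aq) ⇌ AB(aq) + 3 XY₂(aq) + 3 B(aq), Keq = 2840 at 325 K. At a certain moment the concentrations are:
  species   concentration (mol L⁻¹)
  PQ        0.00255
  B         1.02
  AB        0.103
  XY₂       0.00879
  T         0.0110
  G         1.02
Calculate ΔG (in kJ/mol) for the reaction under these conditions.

ΔG = 6.83 kJ/mol

Q = [AB]·[XY₂]³·[B]³ / ([G]²·[T]²·[PQ]³) = (0.103)·(0.00879)³·(1.02)³ / ((1.02)²·(0.0110)²·(0.00255)³) = 35600
ΔG = RT ln(Q/Keq) = (8.314 J mol⁻¹ K⁻¹)(325 K) × ln(35600/2840)
   = (2.702 kJ/mol)(2.529) = 6.83 kJ/mol
ΔG > 0, so the forward reaction is non-spontaneous (proceeds in reverse).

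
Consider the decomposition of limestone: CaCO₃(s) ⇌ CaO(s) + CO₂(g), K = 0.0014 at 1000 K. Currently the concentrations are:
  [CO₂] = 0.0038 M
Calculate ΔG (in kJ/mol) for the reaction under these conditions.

ΔG = 8.30 kJ/mol

(CaCO₃, CaO are pure solids — omitted from Q.)
Q = [CO₂] = 0.00380
ΔG = RT ln(Q/K) = (8.314 J mol⁻¹ K⁻¹)(1000 K) × ln(0.00380/0.0014)
   = (8.314 kJ/mol)(0.9985) = 8.30 kJ/mol
ΔG > 0, so the forward reaction is non-spontaneous (proceeds in reverse).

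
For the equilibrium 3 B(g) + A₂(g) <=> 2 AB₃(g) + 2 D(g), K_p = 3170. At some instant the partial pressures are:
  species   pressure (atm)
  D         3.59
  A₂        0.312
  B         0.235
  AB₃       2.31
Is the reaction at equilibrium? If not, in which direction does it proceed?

Q_p = P(AB₃)²·P(D)² / (P(B)³·P(A₂)) = (2.31)²·(3.59)² / ((0.235)³·(0.312)) = 17000
Q_p = 17000 > K_p = 3170, so the reverse reaction proceeds.

in the reverse direction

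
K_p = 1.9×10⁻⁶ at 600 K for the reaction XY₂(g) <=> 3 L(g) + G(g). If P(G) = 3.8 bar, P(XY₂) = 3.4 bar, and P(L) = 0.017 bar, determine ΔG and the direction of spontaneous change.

ΔG = 5.29 kJ/mol; the forward reaction is non-spontaneous

Q_p = P(L)³·P(G) / P(XY₂) = (0.017)³·(3.8) / (3.4) = 5.49×10⁻⁶
ΔG = RT ln(Q_p/K_p) = (8.314 J mol⁻¹ K⁻¹)(600 K) × ln(5.49×10⁻⁶/1.9×10⁻⁶)
   = (4.988 kJ/mol)(1.061) = 5.29 kJ/mol
ΔG > 0, so the forward reaction is non-spontaneous (proceeds in reverse).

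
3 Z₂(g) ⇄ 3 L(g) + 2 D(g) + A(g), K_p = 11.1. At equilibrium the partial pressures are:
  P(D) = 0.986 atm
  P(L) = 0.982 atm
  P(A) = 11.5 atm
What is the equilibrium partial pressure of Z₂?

At equilibrium, K_p = P(L)³·P(D)²·P(A) / P(Z₂)³ = 11.1.
(0.982)³·(0.986)²·(11.5) / (P(Z₂))³ = 11.1
P(Z₂)³ = 0.954 ⇒ P(Z₂) = 0.984 atm

P(Z₂) = 0.984 atm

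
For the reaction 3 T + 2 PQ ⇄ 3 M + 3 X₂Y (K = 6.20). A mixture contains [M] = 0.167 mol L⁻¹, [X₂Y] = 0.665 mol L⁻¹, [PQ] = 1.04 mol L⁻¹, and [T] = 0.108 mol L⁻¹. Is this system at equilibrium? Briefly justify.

Q = [M]³·[X₂Y]³ / ([T]³·[PQ]²) = (0.167)³·(0.665)³ / ((0.108)³·(1.04)²) = 1.01
Q = 1.01 < K = 6.20: net forward reaction.

no; Q < K, reaction proceeds forward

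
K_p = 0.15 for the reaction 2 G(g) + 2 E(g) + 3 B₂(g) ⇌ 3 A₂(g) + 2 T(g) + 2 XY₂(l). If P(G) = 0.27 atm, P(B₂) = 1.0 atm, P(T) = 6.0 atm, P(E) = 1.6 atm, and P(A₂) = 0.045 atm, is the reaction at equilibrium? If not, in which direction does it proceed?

forward (toward products)

(XY₂ is a pure liquid — omitted from Q_p.)
Q_p = P(A₂)³·P(T)² / (P(G)²·P(E)²·P(B₂)³) = (0.045)³·(6.0)² / ((0.27)²·(1.6)²·(1.0)³) = 0.018
Q_p = 0.018 < K_p = 0.15, so the forward reaction proceeds.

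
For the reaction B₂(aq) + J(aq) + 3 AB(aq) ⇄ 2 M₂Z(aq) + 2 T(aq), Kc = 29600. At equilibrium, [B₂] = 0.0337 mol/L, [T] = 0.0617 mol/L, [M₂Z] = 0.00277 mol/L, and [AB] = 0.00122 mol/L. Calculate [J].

[J] = 0.0161 mol/L

At equilibrium, Kc = [M₂Z]²·[T]² / ([B₂]·[J]·[AB]³) = 29600.
(0.00277)²·(0.0617)² / ((0.0337)·([J])·(0.00122)³) = 29600
[J] = 0.0161 mol/L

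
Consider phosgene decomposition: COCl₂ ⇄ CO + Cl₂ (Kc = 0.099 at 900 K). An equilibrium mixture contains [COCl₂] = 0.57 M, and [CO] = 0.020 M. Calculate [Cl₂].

[Cl₂] = 2.8 M

At equilibrium, Kc = [CO]·[Cl₂] / [COCl₂] = 0.099.
(0.020)·([Cl₂]) / (0.57) = 0.099
[Cl₂] = 2.82 = 2.8 M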